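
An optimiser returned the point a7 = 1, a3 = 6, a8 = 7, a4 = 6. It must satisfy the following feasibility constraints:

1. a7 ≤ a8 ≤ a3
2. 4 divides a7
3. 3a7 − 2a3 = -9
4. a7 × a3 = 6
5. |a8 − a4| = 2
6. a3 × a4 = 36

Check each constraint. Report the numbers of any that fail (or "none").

Constraints 1, 2, and 5 do not hold.

1. values 1, 7, 6; a8 = 7 is not ≤ a3 = 6  fails
2. 1 = 4×0 + 1, so 4 does not divide 1  fails
3. 3a7 − 2a3 = 3(1) − 2(6) = -9  holds
4. a7 × a3 = 1 × 6 = 6  holds
5. |7 − 6| = 1, not 2  fails
6. a3 × a4 = 6 × 6 = 36  holds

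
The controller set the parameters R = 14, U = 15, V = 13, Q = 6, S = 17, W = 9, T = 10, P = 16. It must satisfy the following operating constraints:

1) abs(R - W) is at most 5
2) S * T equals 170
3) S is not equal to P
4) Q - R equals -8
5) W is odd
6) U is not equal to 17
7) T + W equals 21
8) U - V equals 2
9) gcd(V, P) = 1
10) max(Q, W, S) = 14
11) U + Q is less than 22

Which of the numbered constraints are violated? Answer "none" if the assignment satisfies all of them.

1) abs(14 - 9) = 5; 5 ≤ 5  ✓
2) S * T = 17 * 10 = 170  ✓
3) S = 17, P = 16; distinct  ✓
4) Q - R = 6 - 14 = -8  ✓
5) W = 9 is odd  ✓
6) U = 15, and 15 ≠ 17  ✓
7) T + W = 10 + 9 = 19, not 21  ✗
8) U - V = 15 - 13 = 2  ✓
9) gcd(13, 16) = 1  ✓
10) max(6, 9, 17) = 17, not 14  ✗
11) U + Q = 15 + 6 = 21; 21 < 22  ✓

The assignment fails constraints 7 and 10.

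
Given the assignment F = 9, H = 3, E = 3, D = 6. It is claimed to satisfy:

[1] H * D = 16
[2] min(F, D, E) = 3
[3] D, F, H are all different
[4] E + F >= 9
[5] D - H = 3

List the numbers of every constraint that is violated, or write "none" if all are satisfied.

[1] H * D = 3 * 6 = 18, not 16  ✗
[2] min(9, 6, 3) = 3  ✓
[3] values 6, 9, 3 are pairwise distinct  ✓
[4] E + F = 3 + 9 = 12; 12 ≥ 9  ✓
[5] D - H = 6 - 3 = 3  ✓

Violated: 1.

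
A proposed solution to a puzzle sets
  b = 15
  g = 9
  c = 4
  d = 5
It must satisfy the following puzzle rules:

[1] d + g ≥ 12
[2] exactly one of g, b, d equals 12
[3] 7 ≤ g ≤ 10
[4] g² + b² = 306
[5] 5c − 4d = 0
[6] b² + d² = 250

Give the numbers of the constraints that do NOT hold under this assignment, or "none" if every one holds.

The assignment fails constraint 2.

[1] d + g = 5 + 9 = 14; 14 ≥ 12  ✓
[2] g=9, b=15, d=5; 0 of them equal 12, not exactly one  ✗
[3] g = 9 lies in [7, 10]  ✓
[4] g² + b² = 9² + 15² = 81 + 225 = 306  ✓
[5] 5c − 4d = 5(4) − 4(5) = 0  ✓
[6] b² + d² = 15² + 5² = 225 + 25 = 250  ✓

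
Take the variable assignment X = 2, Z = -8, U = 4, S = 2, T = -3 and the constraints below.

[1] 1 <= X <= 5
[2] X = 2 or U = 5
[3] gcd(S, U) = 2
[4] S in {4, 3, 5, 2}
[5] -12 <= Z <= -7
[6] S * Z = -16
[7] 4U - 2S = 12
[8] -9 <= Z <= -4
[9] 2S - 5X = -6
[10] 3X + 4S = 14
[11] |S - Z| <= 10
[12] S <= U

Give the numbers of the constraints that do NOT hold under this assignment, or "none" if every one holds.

[1] X = 2 lies in [1, 5] — OK.
[2] X = 2 = 2 (first disjunct) — OK.
[3] gcd(2, 4) = 2 — OK.
[4] S = 2 is in {4, 3, 5, 2} — OK.
[5] Z = -8 lies in [-12, -7] — OK.
[6] S * Z = 2 * (-8) = -16 — OK.
[7] 4U - 2S = 4(4) - 2(2) = 12 — OK.
[8] Z = -8 lies in [-9, -4] — OK.
[9] 2S - 5X = 2(2) - 5(2) = -6 — OK.
[10] 3X + 4S = 3(2) + 4(2) = 14 — OK.
[11] |2 - (-8)| = 10; 10 ≤ 10 — OK.
[12] S = 2, U = 4; 2 ≤ 4 — OK.

The assignment satisfies every constraint.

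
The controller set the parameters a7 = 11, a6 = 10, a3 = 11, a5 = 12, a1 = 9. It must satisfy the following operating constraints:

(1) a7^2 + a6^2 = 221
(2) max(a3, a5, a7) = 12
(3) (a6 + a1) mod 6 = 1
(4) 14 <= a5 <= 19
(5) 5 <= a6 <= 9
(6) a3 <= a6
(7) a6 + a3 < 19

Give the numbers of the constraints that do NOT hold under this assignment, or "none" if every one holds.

(1) a7^2 + a6^2 = 11^2 + 10^2 = 121 + 100 = 221 — holds.
(2) max(11, 12, 11) = 12 — holds.
(3) a6 + a1 = 19; 19 mod 6 = 1 — holds.
(4) a5 = 12 is outside [14, 19] — does not hold.
(5) a6 = 10 is outside [5, 9] — does not hold.
(6) a3 = 11, a6 = 10; 11 > 10 (want ≤) — does not hold.
(7) a6 + a3 = 10 + 11 = 21; 21 ≥ 19, bound 19 not met — does not hold.

Violated: 4, 5, 6, and 7.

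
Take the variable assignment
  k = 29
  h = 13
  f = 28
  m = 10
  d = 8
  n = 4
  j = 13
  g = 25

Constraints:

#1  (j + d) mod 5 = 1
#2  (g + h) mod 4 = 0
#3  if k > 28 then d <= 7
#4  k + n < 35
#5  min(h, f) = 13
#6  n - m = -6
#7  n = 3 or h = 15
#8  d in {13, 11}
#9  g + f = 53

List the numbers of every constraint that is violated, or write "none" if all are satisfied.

Constraints 2, 3, 7, and 8 do not hold.

#1 j + d = 21; 21 mod 5 = 1 — holds.
#2 g + h = 38; 38 mod 4 = 2, not 0 — does not hold.
#3 k = 29 > 28, so we need d ≤ 7; but d = 8 > 7 — does not hold.
#4 k + n = 29 + 4 = 33; 33 < 35 — holds.
#5 min(13, 28) = 13 — holds.
#6 n - m = 4 - 10 = -6 — holds.
#7 n = 4 ≠ 3 and h = 13 ≠ 15; both disjuncts false — does not hold.
#8 d = 8 is not in {13, 11} — does not hold.
#9 g + f = 25 + 28 = 53 — holds.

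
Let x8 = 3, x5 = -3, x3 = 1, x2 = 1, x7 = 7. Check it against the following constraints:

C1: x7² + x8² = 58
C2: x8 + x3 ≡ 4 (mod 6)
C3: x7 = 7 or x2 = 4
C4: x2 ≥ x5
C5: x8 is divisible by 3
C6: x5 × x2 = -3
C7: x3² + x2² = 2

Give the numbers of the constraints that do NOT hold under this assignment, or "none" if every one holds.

C1: x7² + x8² = 7² + 3² = 49 + 9 = 58 — OK.
C2: x8 + x3 = 4; 4 mod 6 = 4 — OK.
C3: x7 = 7 = 7 (first disjunct) — OK.
C4: x2 = 1, x5 = -3; 1 ≥ -3 — OK.
C5: 3 / 3 = 1, so 3 divides 3 — OK.
C6: x5 × x2 = -3 × 1 = -3 — OK.
C7: x3² + x2² = 1² + 1² = 1 + 1 = 2 — OK.

Yes — all constraints hold.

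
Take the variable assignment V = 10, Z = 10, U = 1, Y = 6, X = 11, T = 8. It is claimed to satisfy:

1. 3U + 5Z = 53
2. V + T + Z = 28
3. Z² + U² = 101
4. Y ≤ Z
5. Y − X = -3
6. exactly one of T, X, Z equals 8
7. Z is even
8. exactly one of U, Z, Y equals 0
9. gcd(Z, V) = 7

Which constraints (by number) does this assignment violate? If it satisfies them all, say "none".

1. 3U + 5Z = 3(1) + 5(10) = 53  ✔
2. V + T + Z = 10 + 8 + 10 = 28  ✔
3. Z² + U² = 10² + 1² = 100 + 1 = 101  ✔
4. Y = 6, Z = 10; 6 ≤ 10  ✔
5. Y − X = 6 − 11 = -5, not -3  ✘
6. T=8, X=11, Z=10; 1 of them equals 8  ✔
7. Z = 10 is even  ✔
8. U=1, Z=10, Y=6; 0 of them equal 0, not exactly one  ✘
9. gcd(10, 10) = 10, not 7  ✘

No — constraints 5, 8, and 9 are not satisfied.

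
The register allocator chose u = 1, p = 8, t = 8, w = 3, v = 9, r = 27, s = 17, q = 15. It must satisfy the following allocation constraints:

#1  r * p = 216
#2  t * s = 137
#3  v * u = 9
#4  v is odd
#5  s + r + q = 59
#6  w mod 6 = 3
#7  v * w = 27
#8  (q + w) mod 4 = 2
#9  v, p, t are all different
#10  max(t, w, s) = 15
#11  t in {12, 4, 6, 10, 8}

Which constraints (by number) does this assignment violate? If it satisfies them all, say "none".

#1 r * p = 27 * 8 = 216 — holds.
#2 t * s = 8 * 17 = 136, not 137 — fails.
#3 v * u = 9 * 1 = 9 — holds.
#4 v = 9 is odd — holds.
#5 s + r + q = 17 + 27 + 15 = 59 — holds.
#6 3 mod 6 = 3 — holds.
#7 v * w = 9 * 3 = 27 — holds.
#8 q + w = 18; 18 mod 4 = 2 — holds.
#9 p = t = 8, not all different — fails.
#10 max(8, 3, 17) = 17, not 15 — fails.
#11 t = 8 is in {12, 4, 6, 10, 8} — holds.

Constraints 2, 9, and 10 are violated.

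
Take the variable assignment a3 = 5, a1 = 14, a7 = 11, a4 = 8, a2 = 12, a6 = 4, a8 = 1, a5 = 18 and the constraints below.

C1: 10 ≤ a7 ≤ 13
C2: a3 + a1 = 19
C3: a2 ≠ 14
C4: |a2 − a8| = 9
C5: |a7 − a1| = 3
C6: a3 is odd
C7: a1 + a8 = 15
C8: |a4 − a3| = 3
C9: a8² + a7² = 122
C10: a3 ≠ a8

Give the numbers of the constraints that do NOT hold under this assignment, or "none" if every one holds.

C1: a7 = 11 lies in [10, 13] — holds.
C2: a3 + a1 = 5 + 14 = 19 — holds.
C3: a2 = 12, and 12 ≠ 14 — holds.
C4: |12 − 1| = 11, not 9 — does not hold.
C5: |11 − 14| = 3 — holds.
C6: a3 = 5 is odd — holds.
C7: a1 + a8 = 14 + 1 = 15 — holds.
C8: |8 − 5| = 3 — holds.
C9: a8² + a7² = 1² + 11² = 1 + 121 = 122 — holds.
C10: a3 = 5, a8 = 1; distinct — holds.

Violated: 4.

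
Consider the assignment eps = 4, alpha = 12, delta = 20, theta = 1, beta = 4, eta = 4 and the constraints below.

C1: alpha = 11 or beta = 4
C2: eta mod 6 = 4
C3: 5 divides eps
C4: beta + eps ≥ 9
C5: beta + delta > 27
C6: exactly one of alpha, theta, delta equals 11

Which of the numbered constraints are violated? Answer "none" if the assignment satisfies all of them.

C1: alpha = 12 ≠ 11, but beta = 4 = 4 (second disjunct) — satisfied.
C2: 4 mod 6 = 4 — satisfied.
C3: 4 = 5×0 + 4, so 5 does not divide 4 — violated.
C4: beta + eps = 4 + 4 = 8; 8 < 9, bound 9 not met — violated.
C5: beta + delta = 4 + 20 = 24; 24 ≤ 27, bound 27 not met — violated.
C6: alpha=12, theta=1, delta=20; 0 of them equal 11, not exactly one — violated.

Constraints 3, 4, 5, 6 do not hold.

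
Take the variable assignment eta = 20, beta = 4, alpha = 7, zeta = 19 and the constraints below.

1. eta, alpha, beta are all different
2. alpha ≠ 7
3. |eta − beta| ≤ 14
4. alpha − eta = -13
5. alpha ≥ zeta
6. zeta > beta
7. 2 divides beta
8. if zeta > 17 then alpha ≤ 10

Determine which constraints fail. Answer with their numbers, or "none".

Constraints 2, 3, and 5 do not hold.

1. values 20, 7, 4 are pairwise distinct — satisfied.
2. alpha = 7, but 7 is required to differ — violated.
3. |20 − 4| = 16; 16 > 14, exceeds bound 14 — violated.
4. alpha − eta = 7 − 20 = -13 — satisfied.
5. alpha = 7, zeta = 19; 7 < 19 (want ≥) — violated.
6. zeta = 19, beta = 4; 19 > 4 — satisfied.
7. 4 / 2 = 2, so 2 divides 4 — satisfied.
8. zeta = 19 > 17, so we need alpha ≤ 10; alpha = 7 ≤ 10 — satisfied.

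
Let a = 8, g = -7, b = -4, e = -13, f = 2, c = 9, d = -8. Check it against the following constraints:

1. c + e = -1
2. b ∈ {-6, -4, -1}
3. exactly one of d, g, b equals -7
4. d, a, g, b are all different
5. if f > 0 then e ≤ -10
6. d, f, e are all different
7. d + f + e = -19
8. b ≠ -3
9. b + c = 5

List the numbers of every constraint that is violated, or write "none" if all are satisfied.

Violated: 1.

1. c + e = 9 + (-13) = -4, not -1  false
2. b = -4 is in {-6, -4, -1}  true
3. d=-8, g=-7, b=-4; 1 of them equals -7  true
4. values -8, 8, -7, -4 are pairwise distinct  true
5. f = 2 > 0, so we need e ≤ -10; e = -13 ≤ -10  true
6. values -8, 2, -13 are pairwise distinct  true
7. d + f + e = -8 + 2 + (-13) = -19  true
8. b = -4, and -4 ≠ -3  true
9. b + c = -4 + 9 = 5  true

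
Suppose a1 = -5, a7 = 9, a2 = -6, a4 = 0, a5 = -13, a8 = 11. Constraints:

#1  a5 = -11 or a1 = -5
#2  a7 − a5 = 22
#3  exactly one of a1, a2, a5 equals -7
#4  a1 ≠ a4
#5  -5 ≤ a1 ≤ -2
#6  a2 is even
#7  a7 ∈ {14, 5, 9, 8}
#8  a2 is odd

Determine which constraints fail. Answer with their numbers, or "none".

Constraints 3 and 8 do not hold.

#1 a5 = -13 ≠ -11, but a1 = -5 = -5 (second disjunct) — satisfied.
#2 a7 − a5 = 9 − (-13) = 22 — satisfied.
#3 a1=-5, a2=-6, a5=-13; 0 of them equal -7, not exactly one — violated.
#4 a1 = -5, a4 = 0; distinct — satisfied.
#5 a1 = -5 lies in [-5, -2] — satisfied.
#6 a2 = -6 is even — satisfied.
#7 a7 = 9 is in {14, 5, 9, 8} — satisfied.
#8 a2 = -6 is even — violated.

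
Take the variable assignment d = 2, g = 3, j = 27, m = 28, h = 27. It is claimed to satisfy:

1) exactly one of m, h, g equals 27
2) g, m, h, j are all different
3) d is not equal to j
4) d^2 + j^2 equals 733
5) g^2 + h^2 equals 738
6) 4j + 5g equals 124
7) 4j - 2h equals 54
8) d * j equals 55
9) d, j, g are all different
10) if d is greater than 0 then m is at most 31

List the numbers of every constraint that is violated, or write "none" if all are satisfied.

Constraints 2, 6, 8 are violated.

1) m=28, h=27, g=3; 1 of them equals 27 — OK.
2) h = j = 27, not all different — violated.
3) d = 2, j = 27; distinct — OK.
4) d^2 + j^2 = 2^2 + 27^2 = 4 + 729 = 733 — OK.
5) g^2 + h^2 = 3^2 + 27^2 = 9 + 729 = 738 — OK.
6) 4j + 5g = 4(27) + 5(3) = 123, not 124 — violated.
7) 4j - 2h = 4(27) - 2(27) = 54 — OK.
8) d * j = 2 * 27 = 54, not 55 — violated.
9) values 2, 27, 3 are pairwise distinct — OK.
10) d = 2 > 0, so we need m ≤ 31; m = 28 ≤ 31 — OK.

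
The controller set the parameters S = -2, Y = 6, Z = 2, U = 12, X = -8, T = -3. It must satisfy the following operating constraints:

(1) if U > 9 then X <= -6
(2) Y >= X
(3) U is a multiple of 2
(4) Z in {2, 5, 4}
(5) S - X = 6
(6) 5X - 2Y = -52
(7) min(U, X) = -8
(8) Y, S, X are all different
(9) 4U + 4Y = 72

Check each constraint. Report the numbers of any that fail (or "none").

(1) U = 12 > 9, so we need X ≤ -6; X = -8 ≤ -6 — OK.
(2) Y = 6, X = -8; 6 ≥ -8 — OK.
(3) 12 / 2 = 6, so 2 divides 12 — OK.
(4) Z = 2 is in {2, 5, 4} — OK.
(5) S - X = -2 - (-8) = 6 — OK.
(6) 5X - 2Y = 5(-8) - 2(6) = -52 — OK.
(7) min(12, -8) = -8 — OK.
(8) values 6, -2, -8 are pairwise distinct — OK.
(9) 4U + 4Y = 4(12) + 4(6) = 72 — OK.

None — every constraint holds.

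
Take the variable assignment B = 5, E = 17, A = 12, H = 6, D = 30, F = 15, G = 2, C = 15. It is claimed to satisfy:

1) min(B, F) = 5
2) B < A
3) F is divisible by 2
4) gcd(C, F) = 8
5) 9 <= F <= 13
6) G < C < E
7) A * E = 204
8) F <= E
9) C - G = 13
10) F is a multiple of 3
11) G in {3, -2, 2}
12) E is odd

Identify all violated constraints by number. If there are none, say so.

No — constraints 3, 4, and 5 are not satisfied.

1) min(5, 15) = 5 — OK.
2) B = 5, A = 12; 5 < 12 — OK.
3) 15 = 2*7 + 1, so 2 does not divide 15 — violated.
4) gcd(15, 15) = 15, not 8 — violated.
5) F = 15 is outside [9, 13] — violated.
6) values 2 < 15 < 17 — OK.
7) A * E = 12 * 17 = 204 — OK.
8) F = 15, E = 17; 15 ≤ 17 — OK.
9) C - G = 15 - 2 = 13 — OK.
10) 15 / 3 = 5, so 3 divides 15 — OK.
11) G = 2 is in {3, -2, 2} — OK.
12) E = 17 is odd — OK.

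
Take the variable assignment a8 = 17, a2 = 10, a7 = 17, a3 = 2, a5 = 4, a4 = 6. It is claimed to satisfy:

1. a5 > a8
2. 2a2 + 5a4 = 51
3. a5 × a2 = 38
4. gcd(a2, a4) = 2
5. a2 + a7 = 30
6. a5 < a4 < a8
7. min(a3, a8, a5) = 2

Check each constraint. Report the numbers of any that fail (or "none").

1. a5 = 4, a8 = 17; 4 ≤ 17 (want >) — does not hold.
2. 2a2 + 5a4 = 2(10) + 5(6) = 50, not 51 — does not hold.
3. a5 × a2 = 4 × 10 = 40, not 38 — does not hold.
4. gcd(10, 6) = 2 — holds.
5. a2 + a7 = 10 + 17 = 27, not 30 — does not hold.
6. values 4 < 6 < 17 — holds.
7. min(2, 17, 4) = 2 — holds.

Constraints 1, 2, 3, and 5 are violated.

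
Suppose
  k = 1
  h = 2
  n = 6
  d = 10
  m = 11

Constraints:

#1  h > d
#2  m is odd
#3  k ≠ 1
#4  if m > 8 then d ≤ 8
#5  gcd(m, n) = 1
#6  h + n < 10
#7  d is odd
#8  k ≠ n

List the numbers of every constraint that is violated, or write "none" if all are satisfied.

#1 h = 2, d = 10; 2 ≤ 10 (want >)  false
#2 m = 11 is odd  true
#3 k = 1, but 1 is required to differ  false
#4 m = 11 > 8, so we need d ≤ 8; but d = 10 > 8  false
#5 gcd(11, 6) = 1  true
#6 h + n = 2 + 6 = 8; 8 < 10  true
#7 d = 10 is even  false
#8 k = 1, n = 6; distinct  true

The assignment fails constraints 1, 3, 4, and 7.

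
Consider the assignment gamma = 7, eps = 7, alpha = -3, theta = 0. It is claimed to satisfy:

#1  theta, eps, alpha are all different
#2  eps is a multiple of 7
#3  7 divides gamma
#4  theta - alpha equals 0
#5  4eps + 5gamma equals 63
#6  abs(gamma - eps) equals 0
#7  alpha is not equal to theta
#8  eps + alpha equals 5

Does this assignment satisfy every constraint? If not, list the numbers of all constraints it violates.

#1 values 0, 7, -3 are pairwise distinct  yes
#2 7 / 7 = 1, so 7 divides 7  yes
#3 7 / 7 = 1, so 7 divides 7  yes
#4 theta - alpha = 0 - (-3) = 3, not 0  no
#5 4eps + 5gamma = 4(7) + 5(7) = 63  yes
#6 abs(7 - 7) = 0  yes
#7 alpha = -3, theta = 0; distinct  yes
#8 eps + alpha = 7 + (-3) = 4, not 5  no

No — constraints 4 and 8 are not satisfied.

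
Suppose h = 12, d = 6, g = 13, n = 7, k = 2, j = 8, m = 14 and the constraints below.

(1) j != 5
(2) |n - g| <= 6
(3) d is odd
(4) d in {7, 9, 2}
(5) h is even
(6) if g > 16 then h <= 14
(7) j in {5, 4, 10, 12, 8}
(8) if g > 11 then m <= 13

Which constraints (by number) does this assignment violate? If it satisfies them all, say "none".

(1) j = 8, and 8 ≠ 5 — satisfied.
(2) |7 - 13| = 6; 6 ≤ 6 — satisfied.
(3) d = 6 is even — violated.
(4) d = 6 is not in {7, 9, 2} — violated.
(5) h = 12 is even — satisfied.
(6) g = 13, not > 16; antecedent false, conditional vacuously true — satisfied.
(7) j = 8 is in {5, 4, 10, 12, 8} — satisfied.
(8) g = 13 > 11, so we need m ≤ 13; but m = 14 > 13 — violated.

Violated: 3, 4, and 8.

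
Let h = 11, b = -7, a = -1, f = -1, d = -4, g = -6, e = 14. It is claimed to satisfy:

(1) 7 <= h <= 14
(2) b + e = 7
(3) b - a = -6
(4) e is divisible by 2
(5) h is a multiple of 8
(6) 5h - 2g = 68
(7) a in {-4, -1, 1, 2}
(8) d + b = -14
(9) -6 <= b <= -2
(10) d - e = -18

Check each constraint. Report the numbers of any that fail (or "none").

(1) h = 11 lies in [7, 14] — holds.
(2) b + e = -7 + 14 = 7 — holds.
(3) b - a = -7 - (-1) = -6 — holds.
(4) 14 / 2 = 7, so 2 divides 14 — holds.
(5) 11 = 8*1 + 3, so 8 does not divide 11 — does not hold.
(6) 5h - 2g = 5(11) - 2(-6) = 67, not 68 — does not hold.
(7) a = -1 is in {-4, -1, 1, 2} — holds.
(8) d + b = -4 + (-7) = -11, not -14 — does not hold.
(9) b = -7 is outside [-6, -2] — does not hold.
(10) d - e = -4 - 14 = -18 — holds.

Violated: 5, 6, 8, 9.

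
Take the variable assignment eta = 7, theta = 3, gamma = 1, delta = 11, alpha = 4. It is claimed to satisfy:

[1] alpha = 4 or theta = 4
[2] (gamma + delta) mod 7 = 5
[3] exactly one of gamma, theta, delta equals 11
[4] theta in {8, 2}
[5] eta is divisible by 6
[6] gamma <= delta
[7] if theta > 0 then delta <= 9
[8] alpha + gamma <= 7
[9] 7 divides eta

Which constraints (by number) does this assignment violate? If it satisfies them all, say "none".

No — constraints 4, 5, and 7 are not satisfied.

[1] alpha = 4 = 4 (first disjunct) — holds.
[2] gamma + delta = 12; 12 mod 7 = 5 — holds.
[3] gamma=1, theta=3, delta=11; 1 of them equals 11 — holds.
[4] theta = 3 is not in {8, 2} — fails.
[5] 7 = 6*1 + 1, so 6 does not divide 7 — fails.
[6] gamma = 1, delta = 11; 1 ≤ 11 — holds.
[7] theta = 3 > 0, so we need delta ≤ 9; but delta = 11 > 9 — fails.
[8] alpha + gamma = 4 + 1 = 5; 5 ≤ 7 — holds.
[9] 7 / 7 = 1, so 7 divides 7 — holds.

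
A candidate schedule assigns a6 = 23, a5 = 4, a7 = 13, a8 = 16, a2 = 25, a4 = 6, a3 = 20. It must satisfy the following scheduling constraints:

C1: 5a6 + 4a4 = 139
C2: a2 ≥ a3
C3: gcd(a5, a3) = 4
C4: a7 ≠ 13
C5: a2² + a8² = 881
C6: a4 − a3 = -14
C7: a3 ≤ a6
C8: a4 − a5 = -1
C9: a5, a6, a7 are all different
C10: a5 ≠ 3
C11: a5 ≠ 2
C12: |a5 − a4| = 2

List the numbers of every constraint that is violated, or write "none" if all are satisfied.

Constraints 4 and 8 are violated.

C1: 5a6 + 4a4 = 5(23) + 4(6) = 139 — satisfied.
C2: a2 = 25, a3 = 20; 25 ≥ 20 — satisfied.
C3: gcd(4, 20) = 4 — satisfied.
C4: a7 = 13, but 13 is required to differ — violated.
C5: a2² + a8² = 25² + 16² = 625 + 256 = 881 — satisfied.
C6: a4 − a3 = 6 − 20 = -14 — satisfied.
C7: a3 = 20, a6 = 23; 20 ≤ 23 — satisfied.
C8: a4 − a5 = 6 − 4 = 2, not -1 — violated.
C9: values 4, 23, 13 are pairwise distinct — satisfied.
C10: a5 = 4, and 4 ≠ 3 — satisfied.
C11: a5 = 4, and 4 ≠ 2 — satisfied.
C12: |4 − 6| = 2 — satisfied.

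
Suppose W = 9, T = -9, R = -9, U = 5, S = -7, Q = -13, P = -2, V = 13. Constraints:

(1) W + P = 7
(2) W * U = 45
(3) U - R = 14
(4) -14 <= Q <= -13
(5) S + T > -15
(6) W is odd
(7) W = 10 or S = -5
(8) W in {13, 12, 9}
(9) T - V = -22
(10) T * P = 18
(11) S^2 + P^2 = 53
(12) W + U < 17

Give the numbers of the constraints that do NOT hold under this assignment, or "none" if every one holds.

(1) W + P = 9 + (-2) = 7  true
(2) W * U = 9 * 5 = 45  true
(3) U - R = 5 - (-9) = 14  true
(4) Q = -13 lies in [-14, -13]  true
(5) S + T = -7 + (-9) = -16; -16 ≤ -15, bound -15 not met  false
(6) W = 9 is odd  true
(7) W = 9 ≠ 10 and S = -7 ≠ -5; both disjuncts false  false
(8) W = 9 is in {13, 12, 9}  true
(9) T - V = -9 - 13 = -22  true
(10) T * P = -9 * (-2) = 18  true
(11) S^2 + P^2 = (-7)^2 + (-2)^2 = 49 + 4 = 53  true
(12) W + U = 9 + 5 = 14; 14 < 17  true

The assignment fails constraints 5 and 7.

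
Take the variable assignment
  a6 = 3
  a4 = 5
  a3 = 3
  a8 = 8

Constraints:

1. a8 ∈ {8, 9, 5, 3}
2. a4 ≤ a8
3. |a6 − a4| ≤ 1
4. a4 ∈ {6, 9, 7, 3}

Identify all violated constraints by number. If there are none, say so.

1. a8 = 8 is in {8, 9, 5, 3} — satisfied.
2. a4 = 5, a8 = 8; 5 ≤ 8 — satisfied.
3. |3 − 5| = 2; 2 > 1, exceeds bound 1 — violated.
4. a4 = 5 is not in {6, 9, 7, 3} — violated.

No — constraints 3, 4 are not satisfied.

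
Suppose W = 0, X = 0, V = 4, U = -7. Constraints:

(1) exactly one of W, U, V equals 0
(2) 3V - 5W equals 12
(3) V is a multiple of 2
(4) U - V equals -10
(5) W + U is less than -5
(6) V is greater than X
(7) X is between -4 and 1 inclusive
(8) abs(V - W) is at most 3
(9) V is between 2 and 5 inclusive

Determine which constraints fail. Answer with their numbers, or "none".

(1) W=0, U=-7, V=4; 1 of them equals 0 — OK.
(2) 3V - 5W = 3(4) - 5(0) = 12 — OK.
(3) 4 / 2 = 2, so 2 divides 4 — OK.
(4) U - V = -7 - 4 = -11, not -10 — violated.
(5) W + U = 0 + (-7) = -7; -7 < -5 — OK.
(6) V = 4, X = 0; 4 > 0 — OK.
(7) X = 0 lies in [-4, 1] — OK.
(8) abs(4 - 0) = 4; 4 > 3, exceeds bound 3 — violated.
(9) V = 4 lies in [2, 5] — OK.

Constraints 4, 8 are violated.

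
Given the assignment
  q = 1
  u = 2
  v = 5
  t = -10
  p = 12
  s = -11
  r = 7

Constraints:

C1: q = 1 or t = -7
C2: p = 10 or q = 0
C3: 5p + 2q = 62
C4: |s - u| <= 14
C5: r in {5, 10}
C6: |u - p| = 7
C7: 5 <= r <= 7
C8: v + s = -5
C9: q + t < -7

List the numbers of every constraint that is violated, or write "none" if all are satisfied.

Violated: 2, 5, 6, 8.

C1: q = 1 = 1 (first disjunct)  OK
C2: p = 12 ≠ 10 and q = 1 ≠ 0; both disjuncts false  FAIL
C3: 5p + 2q = 5(12) + 2(1) = 62  OK
C4: |-11 - 2| = 13; 13 ≤ 14  OK
C5: r = 7 is not in {5, 10}  FAIL
C6: |2 - 12| = 10, not 7  FAIL
C7: r = 7 lies in [5, 7]  OK
C8: v + s = 5 + (-11) = -6, not -5  FAIL
C9: q + t = 1 + (-10) = -9; -9 < -7  OK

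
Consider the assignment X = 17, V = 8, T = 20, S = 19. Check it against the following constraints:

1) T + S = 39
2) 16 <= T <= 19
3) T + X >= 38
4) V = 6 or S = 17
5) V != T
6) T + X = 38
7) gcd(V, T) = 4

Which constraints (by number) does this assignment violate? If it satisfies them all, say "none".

1) T + S = 20 + 19 = 39 — OK.
2) T = 20 is outside [16, 19] — violated.
3) T + X = 20 + 17 = 37; 37 < 38, bound 38 not met — violated.
4) V = 8 ≠ 6 and S = 19 ≠ 17; both disjuncts false — violated.
5) V = 8, T = 20; distinct — OK.
6) T + X = 20 + 17 = 37, not 38 — violated.
7) gcd(8, 20) = 4 — OK.

The assignment fails constraints 2, 3, 4, and 6.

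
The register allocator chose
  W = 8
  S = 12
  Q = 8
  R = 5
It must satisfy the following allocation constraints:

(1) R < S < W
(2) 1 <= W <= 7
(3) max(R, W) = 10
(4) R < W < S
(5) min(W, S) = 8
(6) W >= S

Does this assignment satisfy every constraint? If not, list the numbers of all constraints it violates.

Constraints 1, 2, 3, 6 do not hold.

(1) values 5, 12, 8; S = 12 is not < W = 8  fails
(2) W = 8 is outside [1, 7]  fails
(3) max(5, 8) = 8, not 10  fails
(4) values 5 < 8 < 12  holds
(5) min(8, 12) = 8  holds
(6) W = 8, S = 12; 8 < 12 (want ≥)  fails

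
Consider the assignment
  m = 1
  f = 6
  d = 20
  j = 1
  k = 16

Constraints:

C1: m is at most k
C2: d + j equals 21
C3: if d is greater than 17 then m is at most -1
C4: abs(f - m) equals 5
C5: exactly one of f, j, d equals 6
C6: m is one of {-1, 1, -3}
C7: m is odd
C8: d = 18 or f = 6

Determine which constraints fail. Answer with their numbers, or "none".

Constraint 3 is violated.

C1: m = 1, k = 16; 1 ≤ 16  ✓
C2: d + j = 20 + 1 = 21  ✓
C3: d = 20 > 17, so we need m ≤ -1; but m = 1 > -1  ✗
C4: abs(6 - 1) = 5  ✓
C5: f=6, j=1, d=20; 1 of them equals 6  ✓
C6: m = 1 is in {-1, 1, -3}  ✓
C7: m = 1 is odd  ✓
C8: d = 20 ≠ 18, but f = 6 = 6 (second disjunct)  ✓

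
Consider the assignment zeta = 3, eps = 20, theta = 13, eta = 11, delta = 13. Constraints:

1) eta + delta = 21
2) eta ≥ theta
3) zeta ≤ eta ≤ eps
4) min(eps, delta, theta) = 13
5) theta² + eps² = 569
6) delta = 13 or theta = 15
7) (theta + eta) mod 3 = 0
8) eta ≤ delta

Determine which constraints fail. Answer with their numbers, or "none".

The assignment fails constraints 1 and 2.

1) eta + delta = 11 + 13 = 24, not 21 — does not hold.
2) eta = 11, theta = 13; 11 < 13 (want ≥) — does not hold.
3) values 3 ≤ 11 ≤ 20 — holds.
4) min(20, 13, 13) = 13 — holds.
5) theta² + eps² = 13² + 20² = 169 + 400 = 569 — holds.
6) delta = 13 = 13 (first disjunct) — holds.
7) theta + eta = 24; 24 mod 3 = 0 — holds.
8) eta = 11, delta = 13; 11 ≤ 13 — holds.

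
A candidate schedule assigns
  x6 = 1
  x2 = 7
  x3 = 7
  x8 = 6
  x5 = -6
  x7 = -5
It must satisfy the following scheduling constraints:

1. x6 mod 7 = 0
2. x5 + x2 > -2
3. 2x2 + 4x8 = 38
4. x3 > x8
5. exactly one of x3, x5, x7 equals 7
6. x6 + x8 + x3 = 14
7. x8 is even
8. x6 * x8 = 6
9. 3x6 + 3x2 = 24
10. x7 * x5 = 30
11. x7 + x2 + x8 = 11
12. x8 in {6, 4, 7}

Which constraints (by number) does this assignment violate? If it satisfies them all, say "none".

Constraints 1, 11 do not hold.

1. 1 mod 7 = 1, not 0  ✗
2. x5 + x2 = -6 + 7 = 1; 1 > -2  ✓
3. 2x2 + 4x8 = 2(7) + 4(6) = 38  ✓
4. x3 = 7, x8 = 6; 7 > 6  ✓
5. x3=7, x5=-6, x7=-5; 1 of them equals 7  ✓
6. x6 + x8 + x3 = 1 + 6 + 7 = 14  ✓
7. x8 = 6 is even  ✓
8. x6 * x8 = 1 * 6 = 6  ✓
9. 3x6 + 3x2 = 3(1) + 3(7) = 24  ✓
10. x7 * x5 = -5 * (-6) = 30  ✓
11. x7 + x2 + x8 = -5 + 7 + 6 = 8, not 11  ✗
12. x8 = 6 is in {6, 4, 7}  ✓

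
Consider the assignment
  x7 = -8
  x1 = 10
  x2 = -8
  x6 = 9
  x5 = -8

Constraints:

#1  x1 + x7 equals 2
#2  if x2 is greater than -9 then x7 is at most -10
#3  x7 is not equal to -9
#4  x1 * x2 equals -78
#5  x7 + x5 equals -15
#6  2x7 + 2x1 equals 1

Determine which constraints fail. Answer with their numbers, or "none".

No — constraints 2, 4, 5, and 6 are not satisfied.

#1 x1 + x7 = 10 + (-8) = 2  OK
#2 x2 = -8 > -9, so we need x7 ≤ -10; but x7 = -8 > -10  FAIL
#3 x7 = -8, and -8 ≠ -9  OK
#4 x1 * x2 = 10 * (-8) = -80, not -78  FAIL
#5 x7 + x5 = -8 + (-8) = -16, not -15  FAIL
#6 2x7 + 2x1 = 2(-8) + 2(10) = 4, not 1  FAIL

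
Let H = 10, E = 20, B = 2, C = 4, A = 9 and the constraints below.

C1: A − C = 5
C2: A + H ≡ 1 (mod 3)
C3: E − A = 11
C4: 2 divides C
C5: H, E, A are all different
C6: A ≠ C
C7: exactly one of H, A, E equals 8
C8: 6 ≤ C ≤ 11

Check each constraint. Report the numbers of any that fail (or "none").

Constraints 7 and 8 are violated.

C1: A − C = 9 − 4 = 5  yes
C2: A + H = 19; 19 mod 3 = 1  yes
C3: E − A = 20 − 9 = 11  yes
C4: 4 / 2 = 2, so 2 divides 4  yes
C5: values 10, 20, 9 are pairwise distinct  yes
C6: A = 9, C = 4; distinct  yes
C7: H=10, A=9, E=20; 0 of them equal 8, not exactly one  no
C8: C = 4 is outside [6, 11]  no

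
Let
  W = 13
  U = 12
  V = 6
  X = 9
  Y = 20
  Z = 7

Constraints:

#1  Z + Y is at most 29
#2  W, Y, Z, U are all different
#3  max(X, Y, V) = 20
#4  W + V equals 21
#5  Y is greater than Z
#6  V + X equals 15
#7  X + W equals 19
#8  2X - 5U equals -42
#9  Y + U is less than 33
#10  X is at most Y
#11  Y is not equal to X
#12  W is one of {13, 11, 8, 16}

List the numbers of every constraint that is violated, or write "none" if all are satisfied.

#1 Z + Y = 7 + 20 = 27; 27 ≤ 29 — holds.
#2 values 13, 20, 7, 12 are pairwise distinct — holds.
#3 max(9, 20, 6) = 20 — holds.
#4 W + V = 13 + 6 = 19, not 21 — does not hold.
#5 Y = 20, Z = 7; 20 > 7 — holds.
#6 V + X = 6 + 9 = 15 — holds.
#7 X + W = 9 + 13 = 22, not 19 — does not hold.
#8 2X - 5U = 2(9) - 5(12) = -42 — holds.
#9 Y + U = 20 + 12 = 32; 32 < 33 — holds.
#10 X = 9, Y = 20; 9 ≤ 20 — holds.
#11 Y = 20, X = 9; distinct — holds.
#12 W = 13 is in {13, 11, 8, 16} — holds.

Violated: 4 and 7.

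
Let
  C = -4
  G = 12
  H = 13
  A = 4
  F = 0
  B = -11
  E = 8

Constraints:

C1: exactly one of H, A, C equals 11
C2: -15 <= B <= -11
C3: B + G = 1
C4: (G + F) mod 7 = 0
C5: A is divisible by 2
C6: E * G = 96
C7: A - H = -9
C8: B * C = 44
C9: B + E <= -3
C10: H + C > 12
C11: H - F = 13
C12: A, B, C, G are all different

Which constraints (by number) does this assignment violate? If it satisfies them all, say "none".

C1: H=13, A=4, C=-4; 0 of them equal 11, not exactly one  ✗
C2: B = -11 lies in [-15, -11]  ✓
C3: B + G = -11 + 12 = 1  ✓
C4: G + F = 12; 12 mod 7 = 5, not 0  ✗
C5: 4 / 2 = 2, so 2 divides 4  ✓
C6: E * G = 8 * 12 = 96  ✓
C7: A - H = 4 - 13 = -9  ✓
C8: B * C = -11 * (-4) = 44  ✓
C9: B + E = -11 + 8 = -3; -3 ≤ -3  ✓
C10: H + C = 13 + (-4) = 9; 9 ≤ 12, bound 12 not met  ✗
C11: H - F = 13 - 0 = 13  ✓
C12: values 4, -11, -4, 12 are pairwise distinct  ✓

The assignment fails constraints 1, 4, and 10.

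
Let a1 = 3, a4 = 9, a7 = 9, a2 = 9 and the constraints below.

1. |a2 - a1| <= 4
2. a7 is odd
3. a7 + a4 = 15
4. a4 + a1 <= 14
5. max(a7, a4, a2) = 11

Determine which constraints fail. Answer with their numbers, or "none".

No — constraints 1, 3, and 5 are not satisfied.

1. |9 - 3| = 6; 6 > 4, exceeds bound 4 — violated.
2. a7 = 9 is odd — OK.
3. a7 + a4 = 9 + 9 = 18, not 15 — violated.
4. a4 + a1 = 9 + 3 = 12; 12 ≤ 14 — OK.
5. max(9, 9, 9) = 9, not 11 — violated.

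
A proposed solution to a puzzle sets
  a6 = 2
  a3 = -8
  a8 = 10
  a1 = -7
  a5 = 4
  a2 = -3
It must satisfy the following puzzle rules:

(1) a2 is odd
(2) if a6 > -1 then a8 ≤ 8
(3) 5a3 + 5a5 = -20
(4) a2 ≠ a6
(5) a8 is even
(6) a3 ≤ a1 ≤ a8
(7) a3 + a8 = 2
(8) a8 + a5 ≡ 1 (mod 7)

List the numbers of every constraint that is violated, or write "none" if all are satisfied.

The assignment fails constraints 2, 8.

(1) a2 = -3 is odd — OK.
(2) a6 = 2 > -1, so we need a8 ≤ 8; but a8 = 10 > 8 — violated.
(3) 5a3 + 5a5 = 5(-8) + 5(4) = -20 — OK.
(4) a2 = -3, a6 = 2; distinct — OK.
(5) a8 = 10 is even — OK.
(6) values -8 ≤ -7 ≤ 10 — OK.
(7) a3 + a8 = -8 + 10 = 2 — OK.
(8) a8 + a5 = 14; 14 mod 7 = 0, not 1 — violated.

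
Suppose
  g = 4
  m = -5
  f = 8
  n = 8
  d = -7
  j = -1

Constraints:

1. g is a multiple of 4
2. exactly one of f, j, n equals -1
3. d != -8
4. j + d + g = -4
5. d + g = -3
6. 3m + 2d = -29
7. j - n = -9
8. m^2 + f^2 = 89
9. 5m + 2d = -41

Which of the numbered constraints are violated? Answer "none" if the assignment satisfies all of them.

1. 4 / 4 = 1, so 4 divides 4 — satisfied.
2. f=8, j=-1, n=8; 1 of them equals -1 — satisfied.
3. d = -7, and -7 ≠ -8 — satisfied.
4. j + d + g = -1 + (-7) + 4 = -4 — satisfied.
5. d + g = -7 + 4 = -3 — satisfied.
6. 3m + 2d = 3(-5) + 2(-7) = -29 — satisfied.
7. j - n = -1 - 8 = -9 — satisfied.
8. m^2 + f^2 = (-5)^2 + 8^2 = 25 + 64 = 89 — satisfied.
9. 5m + 2d = 5(-5) + 2(-7) = -39, not -41 — violated.

Constraint 9 does not hold.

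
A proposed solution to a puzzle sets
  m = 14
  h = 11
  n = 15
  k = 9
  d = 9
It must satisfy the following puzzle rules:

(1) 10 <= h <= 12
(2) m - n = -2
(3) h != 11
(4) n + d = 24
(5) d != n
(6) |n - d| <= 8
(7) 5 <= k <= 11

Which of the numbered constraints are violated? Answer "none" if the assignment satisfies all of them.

(1) h = 11 lies in [10, 12]  OK
(2) m - n = 14 - 15 = -1, not -2  FAIL
(3) h = 11, but 11 is required to differ  FAIL
(4) n + d = 15 + 9 = 24  OK
(5) d = 9, n = 15; distinct  OK
(6) |15 - 9| = 6; 6 ≤ 8  OK
(7) k = 9 lies in [5, 11]  OK

Constraints 2, 3 do not hold.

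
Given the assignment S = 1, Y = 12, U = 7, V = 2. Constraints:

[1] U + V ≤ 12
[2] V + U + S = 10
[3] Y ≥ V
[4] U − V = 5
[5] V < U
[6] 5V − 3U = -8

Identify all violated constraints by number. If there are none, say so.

The assignment fails constraint 6.

[1] U + V = 7 + 2 = 9; 9 ≤ 12 — OK.
[2] V + U + S = 2 + 7 + 1 = 10 — OK.
[3] Y = 12, V = 2; 12 ≥ 2 — OK.
[4] U − V = 7 − 2 = 5 — OK.
[5] V = 2, U = 7; 2 < 7 — OK.
[6] 5V − 3U = 5(2) − 3(7) = -11, not -8 — violated.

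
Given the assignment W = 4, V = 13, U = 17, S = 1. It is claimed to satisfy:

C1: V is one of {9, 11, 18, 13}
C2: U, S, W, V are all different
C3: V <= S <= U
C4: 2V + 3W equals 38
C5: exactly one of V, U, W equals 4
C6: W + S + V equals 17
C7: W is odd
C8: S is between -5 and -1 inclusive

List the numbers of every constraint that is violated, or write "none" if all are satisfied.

C1: V = 13 is in {9, 11, 18, 13}  ✓
C2: values 17, 1, 4, 13 are pairwise distinct  ✓
C3: values 13, 1, 17; V = 13 is not <= S = 1  ✗
C4: 2V + 3W = 2(13) + 3(4) = 38  ✓
C5: V=13, U=17, W=4; 1 of them equals 4  ✓
C6: W + S + V = 4 + 1 + 13 = 18, not 17  ✗
C7: W = 4 is even  ✗
C8: S = 1 is outside [-5, -1]  ✗

Constraints 3, 6, 7, and 8 are violated.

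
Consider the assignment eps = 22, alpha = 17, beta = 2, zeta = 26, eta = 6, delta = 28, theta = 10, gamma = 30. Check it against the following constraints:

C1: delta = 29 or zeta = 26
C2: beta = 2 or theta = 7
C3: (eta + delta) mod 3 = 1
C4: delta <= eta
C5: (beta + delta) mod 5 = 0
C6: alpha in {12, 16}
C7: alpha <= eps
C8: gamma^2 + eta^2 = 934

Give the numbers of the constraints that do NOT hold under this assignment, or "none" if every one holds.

C1: delta = 28 ≠ 29, but zeta = 26 = 26 (second disjunct)  holds
C2: beta = 2 = 2 (first disjunct)  holds
C3: eta + delta = 34; 34 mod 3 = 1  holds
C4: delta = 28, eta = 6; 28 > 6 (want ≤)  fails
C5: beta + delta = 30; 30 mod 5 = 0  holds
C6: alpha = 17 is not in {12, 16}  fails
C7: alpha = 17, eps = 22; 17 ≤ 22  holds
C8: gamma^2 + eta^2 = 30^2 + 6^2 = 900 + 36 = 936, not 934  fails

Constraints 4, 6, and 8 do not hold.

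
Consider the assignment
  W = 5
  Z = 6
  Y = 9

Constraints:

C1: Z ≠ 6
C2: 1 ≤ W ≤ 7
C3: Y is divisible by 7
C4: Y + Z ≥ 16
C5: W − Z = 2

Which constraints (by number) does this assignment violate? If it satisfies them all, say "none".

Constraints 1, 3, 4, and 5 are violated.

C1: Z = 6, but 6 is required to differ — violated.
C2: W = 5 lies in [1, 7] — satisfied.
C3: 9 = 7×1 + 2, so 7 does not divide 9 — violated.
C4: Y + Z = 9 + 6 = 15; 15 < 16, bound 16 not met — violated.
C5: W − Z = 5 − 6 = -1, not 2 — violated.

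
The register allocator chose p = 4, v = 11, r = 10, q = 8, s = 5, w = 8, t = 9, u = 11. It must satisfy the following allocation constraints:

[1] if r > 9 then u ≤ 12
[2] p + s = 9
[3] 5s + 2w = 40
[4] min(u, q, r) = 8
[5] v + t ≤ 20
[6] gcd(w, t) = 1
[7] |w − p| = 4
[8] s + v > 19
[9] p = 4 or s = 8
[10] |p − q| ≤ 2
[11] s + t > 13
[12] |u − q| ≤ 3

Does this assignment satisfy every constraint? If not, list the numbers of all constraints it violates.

No — constraints 3, 8, 10 are not satisfied.

[1] r = 10 > 9, so we need u ≤ 12; u = 11 ≤ 12 — satisfied.
[2] p + s = 4 + 5 = 9 — satisfied.
[3] 5s + 2w = 5(5) + 2(8) = 41, not 40 — violated.
[4] min(11, 8, 10) = 8 — satisfied.
[5] v + t = 11 + 9 = 20; 20 ≤ 20 — satisfied.
[6] gcd(8, 9) = 1 — satisfied.
[7] |8 − 4| = 4 — satisfied.
[8] s + v = 5 + 11 = 16; 16 ≤ 19, bound 19 not met — violated.
[9] p = 4 = 4 (first disjunct) — satisfied.
[10] |4 − 8| = 4; 4 > 2, exceeds bound 2 — violated.
[11] s + t = 5 + 9 = 14; 14 > 13 — satisfied.
[12] |11 − 8| = 3; 3 ≤ 3 — satisfied.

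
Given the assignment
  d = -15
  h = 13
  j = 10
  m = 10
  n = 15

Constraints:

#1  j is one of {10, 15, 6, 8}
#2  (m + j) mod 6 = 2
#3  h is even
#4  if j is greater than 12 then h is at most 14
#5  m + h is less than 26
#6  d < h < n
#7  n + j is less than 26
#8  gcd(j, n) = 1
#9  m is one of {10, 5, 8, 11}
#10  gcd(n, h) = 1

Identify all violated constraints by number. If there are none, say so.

Constraints 3 and 8 do not hold.

#1 j = 10 is in {10, 15, 6, 8}  OK
#2 m + j = 20; 20 mod 6 = 2  OK
#3 h = 13 is odd  FAIL
#4 j = 10, not > 12; antecedent false, conditional vacuously true  OK
#5 m + h = 10 + 13 = 23; 23 < 26  OK
#6 values -15 < 13 < 15  OK
#7 n + j = 15 + 10 = 25; 25 < 26  OK
#8 gcd(10, 15) = 5, not 1  FAIL
#9 m = 10 is in {10, 5, 8, 11}  OK
#10 gcd(15, 13) = 1  OK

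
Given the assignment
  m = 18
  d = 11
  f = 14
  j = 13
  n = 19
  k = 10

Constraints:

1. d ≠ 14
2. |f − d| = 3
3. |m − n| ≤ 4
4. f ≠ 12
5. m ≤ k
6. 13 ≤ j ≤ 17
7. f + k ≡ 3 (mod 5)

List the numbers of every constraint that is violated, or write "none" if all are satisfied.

1. d = 11, and 11 ≠ 14  yes
2. |14 − 11| = 3  yes
3. |18 − 19| = 1; 1 ≤ 4  yes
4. f = 14, and 14 ≠ 12  yes
5. m = 18, k = 10; 18 > 10 (want ≤)  no
6. j = 13 lies in [13, 17]  yes
7. f + k = 24; 24 mod 5 = 4, not 3  no

Constraints 5 and 7 do not hold.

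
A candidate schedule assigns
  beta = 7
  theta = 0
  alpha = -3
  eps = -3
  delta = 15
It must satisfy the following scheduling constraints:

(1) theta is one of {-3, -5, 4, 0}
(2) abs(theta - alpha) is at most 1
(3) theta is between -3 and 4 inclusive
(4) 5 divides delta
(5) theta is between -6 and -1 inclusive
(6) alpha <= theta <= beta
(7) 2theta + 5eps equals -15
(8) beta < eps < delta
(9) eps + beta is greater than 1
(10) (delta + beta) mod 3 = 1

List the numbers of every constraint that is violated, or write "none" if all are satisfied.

(1) theta = 0 is in {-3, -5, 4, 0} — OK.
(2) abs(0 - (-3)) = 3; 3 > 1, exceeds bound 1 — violated.
(3) theta = 0 lies in [-3, 4] — OK.
(4) 15 / 5 = 3, so 5 divides 15 — OK.
(5) theta = 0 is outside [-6, -1] — violated.
(6) values -3 <= 0 <= 7 — OK.
(7) 2theta + 5eps = 2(0) + 5(-3) = -15 — OK.
(8) values 7, -3, 15; beta = 7 is not < eps = -3 — violated.
(9) eps + beta = -3 + 7 = 4; 4 > 1 — OK.
(10) delta + beta = 22; 22 mod 3 = 1 — OK.

No — constraints 2, 5, and 8 are not satisfied.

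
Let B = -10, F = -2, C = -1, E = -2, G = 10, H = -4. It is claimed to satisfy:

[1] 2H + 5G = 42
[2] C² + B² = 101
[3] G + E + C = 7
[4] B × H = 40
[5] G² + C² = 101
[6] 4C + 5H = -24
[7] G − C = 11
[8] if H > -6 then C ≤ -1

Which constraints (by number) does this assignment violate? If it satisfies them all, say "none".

[1] 2H + 5G = 2(-4) + 5(10) = 42  ✓
[2] C² + B² = (-1)² + (-10)² = 1 + 100 = 101  ✓
[3] G + E + C = 10 + (-2) + (-1) = 7  ✓
[4] B × H = -10 × (-4) = 40  ✓
[5] G² + C² = 10² + (-1)² = 100 + 1 = 101  ✓
[6] 4C + 5H = 4(-1) + 5(-4) = -24  ✓
[7] G − C = 10 − (-1) = 11  ✓
[8] H = -4 > -6, so we need C ≤ -1; C = -1 ≤ -1  ✓

The assignment satisfies every constraint.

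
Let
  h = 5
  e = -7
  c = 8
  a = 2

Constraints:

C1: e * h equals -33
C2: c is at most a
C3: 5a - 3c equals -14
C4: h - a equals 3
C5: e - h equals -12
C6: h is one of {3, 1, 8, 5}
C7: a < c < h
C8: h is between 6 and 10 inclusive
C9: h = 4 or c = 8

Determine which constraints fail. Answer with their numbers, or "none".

No — constraints 1, 2, 7, and 8 are not satisfied.

C1: e * h = -7 * 5 = -35, not -33  FAIL
C2: c = 8, a = 2; 8 > 2 (want ≤)  FAIL
C3: 5a - 3c = 5(2) - 3(8) = -14  OK
C4: h - a = 5 - 2 = 3  OK
C5: e - h = -7 - 5 = -12  OK
C6: h = 5 is in {3, 1, 8, 5}  OK
C7: values 2, 8, 5; c = 8 is not < h = 5  FAIL
C8: h = 5 is outside [6, 10]  FAIL
C9: h = 5 ≠ 4, but c = 8 = 8 (second disjunct)  OK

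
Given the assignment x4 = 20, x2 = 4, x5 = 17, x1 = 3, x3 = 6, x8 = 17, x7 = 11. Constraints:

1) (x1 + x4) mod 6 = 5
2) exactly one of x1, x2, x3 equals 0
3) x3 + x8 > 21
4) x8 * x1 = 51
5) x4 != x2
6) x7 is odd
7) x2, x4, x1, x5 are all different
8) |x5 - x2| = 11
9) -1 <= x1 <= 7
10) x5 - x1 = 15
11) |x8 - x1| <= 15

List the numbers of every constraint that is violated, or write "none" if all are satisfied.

No — constraints 2, 8, 10 are not satisfied.

1) x1 + x4 = 23; 23 mod 6 = 5  yes
2) x1=3, x2=4, x3=6; 0 of them equal 0, not exactly one  no
3) x3 + x8 = 6 + 17 = 23; 23 > 21  yes
4) x8 * x1 = 17 * 3 = 51  yes
5) x4 = 20, x2 = 4; distinct  yes
6) x7 = 11 is odd  yes
7) values 4, 20, 3, 17 are pairwise distinct  yes
8) |17 - 4| = 13, not 11  no
9) x1 = 3 lies in [-1, 7]  yes
10) x5 - x1 = 17 - 3 = 14, not 15  no
11) |17 - 3| = 14; 14 ≤ 15  yes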